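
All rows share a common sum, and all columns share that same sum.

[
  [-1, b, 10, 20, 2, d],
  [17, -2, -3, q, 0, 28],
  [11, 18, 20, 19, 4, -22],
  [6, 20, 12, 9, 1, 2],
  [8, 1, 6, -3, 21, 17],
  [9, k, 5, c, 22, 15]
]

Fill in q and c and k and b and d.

q = 10, c = -5, k = 4, b = 9, d = 10

Rows 3 and 4 both sum to 50, so that's the common total.
Column 6: 28 − 22 + 2 + 17 + 15 = 40, so its missing entry is 50 − 40 = 10.
Row 1: -1 + 10 + 20 + 2 + 10 = 41, so its missing entry is 50 − 41 = 9.
Column 2: 9 − 2 + 18 + 20 + 1 = 46, so its missing entry is 50 − 46 = 4.
Row 6: 9 + 4 + 5 + 22 + 15 = 55, so its missing entry is 50 − 55 = -5.
Row 2: 17 − 2 − 3 + 0 + 28 = 40, so its missing entry is 50 − 40 = 10.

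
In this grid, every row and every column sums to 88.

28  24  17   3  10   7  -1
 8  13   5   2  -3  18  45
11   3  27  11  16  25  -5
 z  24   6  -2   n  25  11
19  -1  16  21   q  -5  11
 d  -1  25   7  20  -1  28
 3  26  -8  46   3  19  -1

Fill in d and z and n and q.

The known cells in row 5 total 61, leaving 88 − 61 = 27 for the blank.
The known cells in row 6 total 78, leaving 88 − 78 = 10 for the blank.
The known cells in column 5 total 73, leaving 88 − 73 = 15 for the blank.
The known cells in row 4 total 79, leaving 88 − 79 = 9 for the blank.

d = 10, z = 9, n = 15, q = 27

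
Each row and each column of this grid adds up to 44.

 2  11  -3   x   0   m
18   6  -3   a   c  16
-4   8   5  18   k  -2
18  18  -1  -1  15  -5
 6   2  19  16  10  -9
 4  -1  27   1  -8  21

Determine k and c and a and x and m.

k = 19, c = 8, a = -1, x = 11, m = 23

The known cells in row 3 total 25, leaving 44 − 25 = 19 for the blank.
The known cells in column 5 total 36, leaving 44 − 36 = 8 for the blank.
The known cells in column 6 total 21, leaving 44 − 21 = 23 for the blank.
The known cells in row 1 total 33, leaving 44 − 33 = 11 for the blank.
The known cells in row 2 total 45, leaving 44 − 45 = -1 for the blank.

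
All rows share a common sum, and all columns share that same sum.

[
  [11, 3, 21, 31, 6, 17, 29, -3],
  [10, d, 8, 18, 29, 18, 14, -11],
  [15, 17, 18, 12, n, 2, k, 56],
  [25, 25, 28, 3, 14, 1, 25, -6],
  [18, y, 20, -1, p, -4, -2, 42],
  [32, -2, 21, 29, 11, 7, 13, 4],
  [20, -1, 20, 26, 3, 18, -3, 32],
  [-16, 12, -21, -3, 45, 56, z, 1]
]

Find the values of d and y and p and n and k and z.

Rows 1 and 4 both sum to 115, so that's the common total.
Row 2: 10 + 8 + 18 + 29 + 18 + 14 − 11 = 86, so its missing entry is 115 − 86 = 29.
Row 8: -16 + 12 − 21 − 3 + 45 + 56 + 1 = 74, so its missing entry is 115 − 74 = 41.
Column 7: 29 + 14 + 25 − 2 + 13 − 3 + 41 = 117, so its missing entry is 115 − 117 = -2.
Row 3: 15 + 17 + 18 + 12 + 2 − 2 + 56 = 118, so its missing entry is 115 − 118 = -3.
Column 5: 6 + 29 − 3 + 14 + 11 + 3 + 45 = 105, so its missing entry is 115 − 105 = 10.
Row 5: 18 + 20 − 1 + 10 − 4 − 2 + 42 = 83, so its missing entry is 115 − 83 = 32.

d = 29, y = 32, p = 10, n = -3, k = -2, z = 41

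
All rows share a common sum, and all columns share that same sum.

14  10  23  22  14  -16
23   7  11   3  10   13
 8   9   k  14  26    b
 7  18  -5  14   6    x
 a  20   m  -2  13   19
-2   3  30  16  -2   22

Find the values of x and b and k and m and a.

x = 27, b = 2, k = 8, m = 0, a = 17

Rows 1 and 2 both sum to 67, so that's the common total.
The known cells in column 1 total 50, leaving 67 − 50 = 17 for the blank.
The known cells in row 5 total 67, leaving 67 − 67 = 0 for the blank.
The known cells in column 3 total 59, leaving 67 − 59 = 8 for the blank.
The known cells in row 3 total 65, leaving 67 − 65 = 2 for the blank.
The known cells in row 4 total 40, leaving 67 − 40 = 27 for the blank.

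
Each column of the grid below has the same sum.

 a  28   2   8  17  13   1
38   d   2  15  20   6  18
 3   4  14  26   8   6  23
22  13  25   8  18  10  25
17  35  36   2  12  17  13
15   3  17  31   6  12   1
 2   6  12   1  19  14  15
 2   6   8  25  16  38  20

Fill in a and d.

Column 3 sums to 116 and so does column 6; that's the common total.
In column 1 the known cells total 99, leaving 116 − 99 = 17.
In column 2 the known cells total 95, leaving 116 − 95 = 21.

a = 17, d = 21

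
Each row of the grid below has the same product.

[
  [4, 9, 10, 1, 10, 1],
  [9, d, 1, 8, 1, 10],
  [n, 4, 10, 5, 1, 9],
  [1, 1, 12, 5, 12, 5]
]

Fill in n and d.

Rows 1 and 4 each multiply to 3600, so every row has product 3600.
Row 3: 4×10×5×1×9 = 1800, so the missing entry is 3600 ÷ 1800 = 2.
Row 2: 9×1×8×1×10 = 720, so the missing entry is 3600 ÷ 720 = 5.

n = 2, d = 5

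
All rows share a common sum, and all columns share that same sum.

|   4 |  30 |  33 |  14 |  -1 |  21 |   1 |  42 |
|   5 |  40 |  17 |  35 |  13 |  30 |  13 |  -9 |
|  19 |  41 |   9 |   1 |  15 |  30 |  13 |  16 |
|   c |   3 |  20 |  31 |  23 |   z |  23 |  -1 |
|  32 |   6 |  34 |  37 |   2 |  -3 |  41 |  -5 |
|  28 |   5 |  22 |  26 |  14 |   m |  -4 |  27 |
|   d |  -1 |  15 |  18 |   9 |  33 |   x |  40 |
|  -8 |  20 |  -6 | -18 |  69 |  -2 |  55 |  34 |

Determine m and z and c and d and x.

Rows 1 and 2 both sum to 144, so that's the common total.
Row 6 has 28 + 5 + 22 + 26 + 14 − 4 + 27 = 118; the blank must be 144 − 118 = 26.
Column 7 has 1 + 13 + 13 + 23 + 41 − 4 + 55 = 142; the blank must be 144 − 142 = 2.
Row 7 has -1 + 15 + 18 + 9 + 33 + 2 + 40 = 116; the blank must be 144 − 116 = 28.
Column 1 has 4 + 5 + 19 + 32 + 28 + 28 − 8 = 108; the blank must be 144 − 108 = 36.
Row 4 has 36 + 3 + 20 + 31 + 23 + 23 − 1 = 135; the blank must be 144 − 135 = 9.

m = 26, z = 9, c = 36, d = 28, x = 2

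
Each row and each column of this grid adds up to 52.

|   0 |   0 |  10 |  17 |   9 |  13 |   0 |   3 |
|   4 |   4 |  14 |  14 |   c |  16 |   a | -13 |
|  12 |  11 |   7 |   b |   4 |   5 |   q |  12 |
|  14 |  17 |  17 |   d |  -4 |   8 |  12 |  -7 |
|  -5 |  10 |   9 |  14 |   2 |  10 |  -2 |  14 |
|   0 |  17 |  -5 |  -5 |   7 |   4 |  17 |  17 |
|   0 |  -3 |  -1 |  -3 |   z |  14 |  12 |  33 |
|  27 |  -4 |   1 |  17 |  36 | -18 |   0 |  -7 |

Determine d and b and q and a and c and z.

d = -5, b = 3, q = -2, a = 15, c = -2, z = 0

Row 7 has 0 − 3 − 1 − 3 + 14 + 12 + 33 = 52; the blank must be 52 − 52 = 0.
Column 5 has 9 + 4 − 4 + 2 + 7 + 0 + 36 = 54; the blank must be 52 − 54 = -2.
Row 4 has 14 + 17 + 17 − 4 + 8 + 12 − 7 = 57; the blank must be 52 − 57 = -5.
Column 4 has 17 + 14 − 5 + 14 − 5 − 3 + 17 = 49; the blank must be 52 − 49 = 3.
Row 3 has 12 + 11 + 7 + 3 + 4 + 5 + 12 = 54; the blank must be 52 − 54 = -2.
Row 2 has 4 + 4 + 14 + 14 − 2 + 16 − 13 = 37; the blank must be 52 − 37 = 15.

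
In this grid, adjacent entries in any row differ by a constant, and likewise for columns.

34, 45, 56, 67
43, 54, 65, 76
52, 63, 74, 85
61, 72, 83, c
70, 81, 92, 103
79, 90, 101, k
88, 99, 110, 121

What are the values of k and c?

Along each row the entries change by 11 per step; down each column they change by 9.
Row 6: from 79 at column 1, stepping by 11 to column 4 gives 112.
Row 4: from 61 at column 1, stepping by 11 to column 4 gives 94.

k = 112, c = 94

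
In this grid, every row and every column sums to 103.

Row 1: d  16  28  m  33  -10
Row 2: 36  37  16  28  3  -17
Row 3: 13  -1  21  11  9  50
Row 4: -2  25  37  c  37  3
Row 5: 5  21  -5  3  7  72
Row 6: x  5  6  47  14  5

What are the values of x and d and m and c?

Row 6: 5 + 6 + 47 + 14 + 5 = 77, so its missing entry is 103 − 77 = 26.
Row 4: -2 + 25 + 37 + 37 + 3 = 100, so its missing entry is 103 − 100 = 3.
Column 4: 28 + 11 + 3 + 3 + 47 = 92, so its missing entry is 103 − 92 = 11.
Row 1: 16 + 28 + 11 + 33 − 10 = 78, so its missing entry is 103 − 78 = 25.

x = 26, d = 25, m = 11, c = 3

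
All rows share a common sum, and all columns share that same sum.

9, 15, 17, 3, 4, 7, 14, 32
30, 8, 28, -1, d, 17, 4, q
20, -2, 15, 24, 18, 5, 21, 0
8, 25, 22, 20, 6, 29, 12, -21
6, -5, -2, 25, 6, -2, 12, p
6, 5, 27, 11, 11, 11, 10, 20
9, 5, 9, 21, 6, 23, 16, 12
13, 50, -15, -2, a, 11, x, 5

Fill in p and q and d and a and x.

Rows 1 and 3 both sum to 101, so that's the common total.
The known cells in column 7 total 89, leaving 101 − 89 = 12 for the blank.
The known cells in row 8 total 74, leaving 101 − 74 = 27 for the blank.
The known cells in column 5 total 78, leaving 101 − 78 = 23 for the blank.
The known cells in row 2 total 109, leaving 101 − 109 = -8 for the blank.
The known cells in row 5 total 40, leaving 101 − 40 = 61 for the blank.

p = 61, q = -8, d = 23, a = 27, x = 12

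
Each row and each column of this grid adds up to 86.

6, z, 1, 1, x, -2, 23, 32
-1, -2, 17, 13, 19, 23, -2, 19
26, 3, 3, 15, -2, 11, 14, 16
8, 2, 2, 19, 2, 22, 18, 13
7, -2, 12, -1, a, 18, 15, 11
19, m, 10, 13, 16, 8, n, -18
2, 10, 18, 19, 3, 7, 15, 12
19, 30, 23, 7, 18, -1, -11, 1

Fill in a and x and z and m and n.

The known cells in row 5 total 60, leaving 86 − 60 = 26 for the blank.
The known cells in column 5 total 82, leaving 86 − 82 = 4 for the blank.
The known cells in row 1 total 65, leaving 86 − 65 = 21 for the blank.
The known cells in column 2 total 62, leaving 86 − 62 = 24 for the blank.
The known cells in row 6 total 72, leaving 86 − 72 = 14 for the blank.

a = 26, x = 4, z = 21, m = 24, n = 14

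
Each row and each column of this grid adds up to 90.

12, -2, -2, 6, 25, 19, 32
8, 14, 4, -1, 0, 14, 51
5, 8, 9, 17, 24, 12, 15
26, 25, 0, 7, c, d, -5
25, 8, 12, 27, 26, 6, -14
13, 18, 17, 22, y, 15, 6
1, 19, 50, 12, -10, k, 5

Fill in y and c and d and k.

The known cells in row 6 total 91, leaving 90 − 91 = -1 for the blank.
The known cells in row 7 total 77, leaving 90 − 77 = 13 for the blank.
The known cells in column 5 total 64, leaving 90 − 64 = 26 for the blank.
The known cells in row 4 total 79, leaving 90 − 79 = 11 for the blank.

y = -1, c = 26, d = 11, k = 13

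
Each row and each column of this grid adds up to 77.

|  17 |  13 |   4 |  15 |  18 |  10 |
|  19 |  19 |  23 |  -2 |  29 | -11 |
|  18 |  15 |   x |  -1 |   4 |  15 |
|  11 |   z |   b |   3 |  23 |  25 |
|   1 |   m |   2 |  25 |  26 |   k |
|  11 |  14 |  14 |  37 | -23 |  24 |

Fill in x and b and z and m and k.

Column 6 has 10 − 11 + 15 + 25 + 24 = 63; the blank must be 77 − 63 = 14.
Row 3 has 18 + 15 − 1 + 4 + 15 = 51; the blank must be 77 − 51 = 26.
Column 3 has 4 + 23 + 26 + 2 + 14 = 69; the blank must be 77 − 69 = 8.
Row 4 has 11 + 8 + 3 + 23 + 25 = 70; the blank must be 77 − 70 = 7.
Row 5 has 1 + 2 + 25 + 26 + 14 = 68; the blank must be 77 − 68 = 9.

x = 26, b = 8, z = 7, m = 9, k = 14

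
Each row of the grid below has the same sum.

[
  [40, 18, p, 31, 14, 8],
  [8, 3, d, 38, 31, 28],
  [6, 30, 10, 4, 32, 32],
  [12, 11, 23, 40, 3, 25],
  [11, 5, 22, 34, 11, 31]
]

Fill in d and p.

d = 6, p = 3

The complete rows each total 114.
Row 2 is missing 114 − 108 = 6 (since 8 + 3 + 38 + 31 + 28 = 108).
Row 1 is missing 114 − 111 = 3 (since 40 + 18 + 31 + 14 + 8 = 111).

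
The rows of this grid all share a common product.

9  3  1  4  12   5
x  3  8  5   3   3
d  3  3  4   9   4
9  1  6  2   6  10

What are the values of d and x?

Rows 1 and 4 each multiply to 6480, so every row has product 6480.
Row 3: 3×3×4×9×4 = 1296, so the missing entry is 6480 ÷ 1296 = 5.
Row 2: 3×8×5×3×3 = 1080, so the missing entry is 6480 ÷ 1080 = 6.

d = 5, x = 6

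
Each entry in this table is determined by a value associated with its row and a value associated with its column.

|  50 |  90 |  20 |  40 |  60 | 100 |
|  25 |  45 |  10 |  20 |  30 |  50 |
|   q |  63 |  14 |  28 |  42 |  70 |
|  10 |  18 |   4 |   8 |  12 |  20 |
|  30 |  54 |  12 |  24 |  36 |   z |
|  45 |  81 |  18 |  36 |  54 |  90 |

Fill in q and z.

q = 35, z = 60

Each row is a constant multiple of every other row — this is a multiplication table with the headers hidden.
Row 3 is 14/20 = 7/10 times row 1, so its entry in column 1 is 50 × 7/10 = 35.
Row 5 is 12/20 = 3/5 times row 1, so its entry in column 6 is 100 × 3/5 = 60.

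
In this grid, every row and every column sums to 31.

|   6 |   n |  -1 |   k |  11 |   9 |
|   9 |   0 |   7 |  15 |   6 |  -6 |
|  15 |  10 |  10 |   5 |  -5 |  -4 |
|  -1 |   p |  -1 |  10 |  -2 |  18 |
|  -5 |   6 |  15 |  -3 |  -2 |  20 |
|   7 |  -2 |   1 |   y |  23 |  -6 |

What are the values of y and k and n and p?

y = 8, k = -4, n = 10, p = 7

Row 6 has 7 − 2 + 1 + 23 − 6 = 23; the blank must be 31 − 23 = 8.
Column 4 has 15 + 5 + 10 − 3 + 8 = 35; the blank must be 31 − 35 = -4.
Row 4 has -1 − 1 + 10 − 2 + 18 = 24; the blank must be 31 − 24 = 7.
Row 1 has 6 − 1 − 4 + 11 + 9 = 21; the blank must be 31 − 21 = 10.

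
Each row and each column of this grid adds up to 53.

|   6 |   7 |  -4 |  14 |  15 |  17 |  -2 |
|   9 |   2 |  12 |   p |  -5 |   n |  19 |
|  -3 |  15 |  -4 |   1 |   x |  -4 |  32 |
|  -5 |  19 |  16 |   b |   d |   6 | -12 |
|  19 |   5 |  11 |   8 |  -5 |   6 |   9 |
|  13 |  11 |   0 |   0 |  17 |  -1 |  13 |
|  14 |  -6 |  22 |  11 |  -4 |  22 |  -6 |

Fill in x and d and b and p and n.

Row 3 has -3 + 15 − 4 + 1 − 4 + 32 = 37; the blank must be 53 − 37 = 16.
Column 5 has 15 − 5 + 16 − 5 + 17 − 4 = 34; the blank must be 53 − 34 = 19.
Column 6 has 17 − 4 + 6 + 6 − 1 + 22 = 46; the blank must be 53 − 46 = 7.
Row 4 has -5 + 19 + 16 + 19 + 6 − 12 = 43; the blank must be 53 − 43 = 10.
Row 2 has 9 + 2 + 12 − 5 + 7 + 19 = 44; the blank must be 53 − 44 = 9.

x = 16, d = 19, b = 10, p = 9, n = 7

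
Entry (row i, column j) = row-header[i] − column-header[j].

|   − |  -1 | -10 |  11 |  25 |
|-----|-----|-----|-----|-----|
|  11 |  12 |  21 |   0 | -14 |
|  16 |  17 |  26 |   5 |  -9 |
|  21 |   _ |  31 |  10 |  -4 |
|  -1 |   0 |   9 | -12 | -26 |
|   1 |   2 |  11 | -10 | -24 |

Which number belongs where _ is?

21 − (-1) = 22.

22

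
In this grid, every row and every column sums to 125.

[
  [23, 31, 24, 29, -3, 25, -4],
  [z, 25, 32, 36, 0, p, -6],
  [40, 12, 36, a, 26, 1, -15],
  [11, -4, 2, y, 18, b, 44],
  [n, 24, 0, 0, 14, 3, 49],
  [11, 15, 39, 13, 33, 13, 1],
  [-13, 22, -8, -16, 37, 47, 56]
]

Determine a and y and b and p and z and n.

Row 5 has 24 + 0 + 0 + 14 + 3 + 49 = 90; the blank must be 125 − 90 = 35.
Row 3 has 40 + 12 + 36 + 26 + 1 − 15 = 100; the blank must be 125 − 100 = 25.
Column 4 has 29 + 36 + 25 + 0 + 13 − 16 = 87; the blank must be 125 − 87 = 38.
Column 1 has 23 + 40 + 11 + 35 + 11 − 13 = 107; the blank must be 125 − 107 = 18.
Row 2 has 18 + 25 + 32 + 36 + 0 − 6 = 105; the blank must be 125 − 105 = 20.
Row 4 has 11 − 4 + 2 + 38 + 18 + 44 = 109; the blank must be 125 − 109 = 16.

a = 25, y = 38, b = 16, p = 20, z = 18, n = 35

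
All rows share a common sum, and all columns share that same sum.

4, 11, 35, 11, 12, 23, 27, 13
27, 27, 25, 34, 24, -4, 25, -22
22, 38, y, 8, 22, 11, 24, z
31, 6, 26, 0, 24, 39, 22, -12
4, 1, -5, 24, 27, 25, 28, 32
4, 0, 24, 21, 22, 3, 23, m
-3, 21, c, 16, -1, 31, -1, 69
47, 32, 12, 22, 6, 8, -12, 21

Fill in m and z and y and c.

m = 39, z = -4, y = 15, c = 4

Rows 1 and 2 both sum to 136, so that's the common total.
Row 7: -3 + 21 + 16 − 1 + 31 − 1 + 69 = 132, so its missing entry is 136 − 132 = 4.
Row 6: 4 + 0 + 24 + 21 + 22 + 3 + 23 = 97, so its missing entry is 136 − 97 = 39.
Column 8: 13 − 22 − 12 + 32 + 39 + 69 + 21 = 140, so its missing entry is 136 − 140 = -4.
Row 3: 22 + 38 + 8 + 22 + 11 + 24 − 4 = 121, so its missing entry is 136 − 121 = 15.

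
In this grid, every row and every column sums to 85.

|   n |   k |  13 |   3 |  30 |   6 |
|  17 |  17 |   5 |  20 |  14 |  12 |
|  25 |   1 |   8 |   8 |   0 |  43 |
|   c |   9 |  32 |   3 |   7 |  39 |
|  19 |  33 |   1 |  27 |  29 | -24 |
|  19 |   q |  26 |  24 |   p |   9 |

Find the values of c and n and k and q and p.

Column 5 has 30 + 14 + 0 + 7 + 29 = 80; the blank must be 85 − 80 = 5.
Row 6 has 19 + 26 + 24 + 5 + 9 = 83; the blank must be 85 − 83 = 2.
Column 2 has 17 + 1 + 9 + 33 + 2 = 62; the blank must be 85 − 62 = 23.
Row 1 has 23 + 13 + 3 + 30 + 6 = 75; the blank must be 85 − 75 = 10.
Row 4 has 9 + 32 + 3 + 7 + 39 = 90; the blank must be 85 − 90 = -5.

c = -5, n = 10, k = 23, q = 2, p = 5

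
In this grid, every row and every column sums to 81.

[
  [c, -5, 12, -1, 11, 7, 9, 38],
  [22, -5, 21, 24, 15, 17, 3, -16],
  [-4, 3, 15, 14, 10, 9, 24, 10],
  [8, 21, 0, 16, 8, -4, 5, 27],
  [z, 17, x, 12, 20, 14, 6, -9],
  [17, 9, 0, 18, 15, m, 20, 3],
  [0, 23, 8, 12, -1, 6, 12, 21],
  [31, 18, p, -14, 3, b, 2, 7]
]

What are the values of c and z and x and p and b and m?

Row 6 has 17 + 9 + 0 + 18 + 15 + 20 + 3 = 82; the blank must be 81 − 82 = -1.
Row 1 has -5 + 12 − 1 + 11 + 7 + 9 + 38 = 71; the blank must be 81 − 71 = 10.
Column 1 has 10 + 22 − 4 + 8 + 17 + 0 + 31 = 84; the blank must be 81 − 84 = -3.
Row 5 has -3 + 17 + 12 + 20 + 14 + 6 − 9 = 57; the blank must be 81 − 57 = 24.
Column 3 has 12 + 21 + 15 + 0 + 24 + 0 + 8 = 80; the blank must be 81 − 80 = 1.
Row 8 has 31 + 18 + 1 − 14 + 3 + 2 + 7 = 48; the blank must be 81 − 48 = 33.

c = 10, z = -3, x = 24, p = 1, b = 33, m = -1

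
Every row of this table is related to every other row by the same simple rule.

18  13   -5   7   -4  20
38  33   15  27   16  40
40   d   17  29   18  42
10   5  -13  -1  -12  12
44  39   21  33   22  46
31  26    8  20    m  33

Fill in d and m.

d = 35, m = 9

The difference between any two rows is the same in every column — this is an addition table with the headers hidden.
Row 3 minus row 1 is 40 − 18 = 22, so its entry in column 2 is 13 + 22 = 35.
Row 6 minus row 1 is 31 − 18 = 13, so its entry in column 5 is -4 + 13 = 9.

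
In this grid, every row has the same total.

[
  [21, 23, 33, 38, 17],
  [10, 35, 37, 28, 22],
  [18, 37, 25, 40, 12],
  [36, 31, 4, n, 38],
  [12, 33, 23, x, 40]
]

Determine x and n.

x = 24, n = 23

Rows 1 and 2 both add up to 132, so every row sums to 132.
Row 5: 12 + 33 + 23 + 40 = 108, so the missing entry is 132 − 108 = 24.
Row 4: 36 + 31 + 4 + 38 = 109, so the missing entry is 132 − 109 = 23.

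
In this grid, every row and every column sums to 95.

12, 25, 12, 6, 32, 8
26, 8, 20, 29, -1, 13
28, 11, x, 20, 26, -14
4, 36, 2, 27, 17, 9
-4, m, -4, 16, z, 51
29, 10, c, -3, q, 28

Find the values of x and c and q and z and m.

The known cells in row 3 total 71, leaving 95 − 71 = 24 for the blank.
The known cells in column 2 total 90, leaving 95 − 90 = 5 for the blank.
The known cells in row 5 total 64, leaving 95 − 64 = 31 for the blank.
The known cells in column 5 total 105, leaving 95 − 105 = -10 for the blank.
The known cells in row 6 total 54, leaving 95 − 54 = 41 for the blank.

x = 24, c = 41, q = -10, z = 31, m = 5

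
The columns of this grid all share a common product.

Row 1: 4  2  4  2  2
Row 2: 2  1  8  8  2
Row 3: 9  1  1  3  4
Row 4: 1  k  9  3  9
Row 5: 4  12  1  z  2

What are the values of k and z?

Columns 1 and 5 each multiply to 288, so every column has product 288.
Column 2: 2×1×1×12 = 24, so the missing entry is 288 ÷ 24 = 12.
Column 4: 2×8×3×3 = 144, so the missing entry is 288 ÷ 144 = 2.

k = 12, z = 2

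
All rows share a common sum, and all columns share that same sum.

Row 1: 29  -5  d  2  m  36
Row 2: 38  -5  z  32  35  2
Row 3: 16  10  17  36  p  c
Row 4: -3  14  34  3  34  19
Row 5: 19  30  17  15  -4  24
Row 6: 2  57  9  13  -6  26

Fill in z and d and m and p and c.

z = -1, d = 25, m = 14, p = 28, c = -6

Rows 4 and 5 both sum to 101, so that's the common total.
The known cells in row 2 total 102, leaving 101 − 102 = -1 for the blank.
The known cells in column 3 total 76, leaving 101 − 76 = 25 for the blank.
The known cells in row 1 total 87, leaving 101 − 87 = 14 for the blank.
The known cells in column 5 total 73, leaving 101 − 73 = 28 for the blank.
The known cells in row 3 total 107, leaving 101 − 107 = -6 for the blank.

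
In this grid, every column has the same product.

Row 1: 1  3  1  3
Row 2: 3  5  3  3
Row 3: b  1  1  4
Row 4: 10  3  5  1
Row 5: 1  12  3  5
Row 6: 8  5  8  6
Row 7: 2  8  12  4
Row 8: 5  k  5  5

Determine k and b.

k = 1, b = 9

Columns 3 and 4 each multiply to 21600, so every column has product 21600.
Column 2: 3×5×1×3×12×5×8 = 21600, so the missing entry is 21600 ÷ 21600 = 1.
Column 1: 1×3×10×1×8×2×5 = 2400, so the missing entry is 21600 ÷ 2400 = 9.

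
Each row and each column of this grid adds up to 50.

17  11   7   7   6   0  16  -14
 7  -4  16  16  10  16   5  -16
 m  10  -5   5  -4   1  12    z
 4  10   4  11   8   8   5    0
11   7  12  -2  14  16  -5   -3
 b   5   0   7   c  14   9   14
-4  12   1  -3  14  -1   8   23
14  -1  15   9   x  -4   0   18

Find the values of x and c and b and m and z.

The known cells in row 8 total 51, leaving 50 − 51 = -1 for the blank.
The known cells in column 8 total 22, leaving 50 − 22 = 28 for the blank.
The known cells in column 5 total 47, leaving 50 − 47 = 3 for the blank.
The known cells in row 3 total 47, leaving 50 − 47 = 3 for the blank.
The known cells in row 6 total 52, leaving 50 − 52 = -2 for the blank.

x = -1, c = 3, b = -2, m = 3, z = 28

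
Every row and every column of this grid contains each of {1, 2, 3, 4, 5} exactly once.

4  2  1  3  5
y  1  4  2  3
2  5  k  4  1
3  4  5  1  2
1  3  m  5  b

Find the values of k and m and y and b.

Cell (2,1): row 2 already has {1, 2, 3, 4} → 5.
At (row 5, col 5): column 5 already has {1, 2, 3, 5}, so the value is 4.
For row 5, column 3: row 5 already has {1, 3, 4, 5}; that leaves 2.
Cell (3,3): row 3 already has {1, 2, 4, 5} → 3.

k = 3, m = 2, y = 5, b = 4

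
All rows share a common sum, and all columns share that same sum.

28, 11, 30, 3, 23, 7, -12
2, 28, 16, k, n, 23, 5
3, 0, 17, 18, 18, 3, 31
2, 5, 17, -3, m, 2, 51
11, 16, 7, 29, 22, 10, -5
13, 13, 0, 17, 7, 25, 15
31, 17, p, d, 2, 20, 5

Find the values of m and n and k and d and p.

Rows 1 and 3 both sum to 90, so that's the common total.
Column 3 has 30 + 16 + 17 + 17 + 7 + 0 = 87; the blank must be 90 − 87 = 3.
Row 4 has 2 + 5 + 17 − 3 + 2 + 51 = 74; the blank must be 90 − 74 = 16.
Column 5 has 23 + 18 + 16 + 22 + 7 + 2 = 88; the blank must be 90 − 88 = 2.
Row 7 has 31 + 17 + 3 + 2 + 20 + 5 = 78; the blank must be 90 − 78 = 12.
Row 2 has 2 + 28 + 16 + 2 + 23 + 5 = 76; the blank must be 90 − 76 = 14.

m = 16, n = 2, k = 14, d = 12, p = 3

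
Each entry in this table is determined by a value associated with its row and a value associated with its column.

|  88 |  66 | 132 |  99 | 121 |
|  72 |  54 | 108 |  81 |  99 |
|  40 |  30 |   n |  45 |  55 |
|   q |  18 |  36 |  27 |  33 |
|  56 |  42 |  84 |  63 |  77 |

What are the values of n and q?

Each row is a constant multiple of every other row — this is a multiplication table with the headers hidden.
Row 3 is 55/121 = 5/11 times row 1, so its entry in column 3 is 132 × 5/11 = 60.
Row 4 is 33/121 = 3/11 times row 1, so its entry in column 1 is 88 × 3/11 = 24.

n = 60, q = 24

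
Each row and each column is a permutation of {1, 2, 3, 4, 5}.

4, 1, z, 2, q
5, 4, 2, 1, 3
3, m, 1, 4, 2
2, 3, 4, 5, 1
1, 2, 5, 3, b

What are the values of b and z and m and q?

b = 4, z = 3, m = 5, q = 5

For row 5, column 5: row 5 already has {1, 2, 3, 5}; that leaves 4.
For row 1, column 3: column 3 already has {1, 2, 4, 5}; that leaves 3.
For row 1, column 5: row 1 already has {1, 2, 3, 4}; that leaves 5.
For row 3, column 2: row 3 already has {1, 2, 3, 4}; that leaves 5.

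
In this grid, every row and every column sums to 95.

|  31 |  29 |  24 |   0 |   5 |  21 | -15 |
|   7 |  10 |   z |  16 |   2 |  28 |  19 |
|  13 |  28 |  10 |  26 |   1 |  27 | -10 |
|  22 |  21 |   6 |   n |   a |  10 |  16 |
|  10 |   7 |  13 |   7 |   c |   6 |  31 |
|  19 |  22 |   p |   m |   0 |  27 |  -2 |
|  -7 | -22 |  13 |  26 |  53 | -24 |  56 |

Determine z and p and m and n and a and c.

Row 5: 10 + 7 + 13 + 7 + 6 + 31 = 74, so its missing entry is 95 − 74 = 21.
Row 2: 7 + 10 + 16 + 2 + 28 + 19 = 82, so its missing entry is 95 − 82 = 13.
Column 5: 5 + 2 + 1 + 21 + 0 + 53 = 82, so its missing entry is 95 − 82 = 13.
Row 4: 22 + 21 + 6 + 13 + 10 + 16 = 88, so its missing entry is 95 − 88 = 7.
Column 4: 0 + 16 + 26 + 7 + 7 + 26 = 82, so its missing entry is 95 − 82 = 13.
Row 6: 19 + 22 + 13 + 0 + 27 − 2 = 79, so its missing entry is 95 − 79 = 16.

z = 13, p = 16, m = 13, n = 7, a = 13, c = 21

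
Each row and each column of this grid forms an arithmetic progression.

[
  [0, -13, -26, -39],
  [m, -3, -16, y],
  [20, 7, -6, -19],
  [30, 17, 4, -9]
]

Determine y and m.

Along each row the entries change by -13 per step; down each column they change by 10.
Row 2: from -3 at column 2, stepping by -13 to column 4 gives -29.
Row 2: from -3 at column 2, stepping by -13 to column 1 gives 10.

y = -29, m = 10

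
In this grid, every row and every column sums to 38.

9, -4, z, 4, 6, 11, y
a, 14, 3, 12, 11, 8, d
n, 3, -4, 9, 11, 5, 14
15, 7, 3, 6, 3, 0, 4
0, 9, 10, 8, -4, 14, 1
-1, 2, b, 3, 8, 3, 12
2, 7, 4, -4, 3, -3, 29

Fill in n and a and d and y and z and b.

n = 0, a = 13, d = -23, y = 1, z = 11, b = 11

Row 3 has 3 − 4 + 9 + 11 + 5 + 14 = 38; the blank must be 38 − 38 = 0.
Column 1 has 9 + 0 + 15 + 0 − 1 + 2 = 25; the blank must be 38 − 25 = 13.
Row 2 has 13 + 14 + 3 + 12 + 11 + 8 = 61; the blank must be 38 − 61 = -23.
Column 7 has -23 + 14 + 4 + 1 + 12 + 29 = 37; the blank must be 38 − 37 = 1.
Row 1 has 9 − 4 + 4 + 6 + 11 + 1 = 27; the blank must be 38 − 27 = 11.
Row 6 has -1 + 2 + 3 + 8 + 3 + 12 = 27; the blank must be 38 − 27 = 11.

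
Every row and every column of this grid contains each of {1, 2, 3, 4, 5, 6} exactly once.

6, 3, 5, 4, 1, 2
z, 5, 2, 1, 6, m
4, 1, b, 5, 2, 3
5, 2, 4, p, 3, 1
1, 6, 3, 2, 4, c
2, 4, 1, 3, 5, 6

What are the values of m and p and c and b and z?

Cell (5,6): row 5 already has {1, 2, 3, 4, 6} → 5.
At (row 2, col 6): column 6 already has {1, 2, 3, 5, 6}, so the value is 4.
Cell (4,4): row 4 already has {1, 2, 3, 4, 5} → 6.
Cell (3,3): row 3 already has {1, 2, 3, 4, 5} → 6.
Cell (2,1): row 2 already has {1, 2, 4, 5, 6} → 3.

m = 4, p = 6, c = 5, b = 6, z = 3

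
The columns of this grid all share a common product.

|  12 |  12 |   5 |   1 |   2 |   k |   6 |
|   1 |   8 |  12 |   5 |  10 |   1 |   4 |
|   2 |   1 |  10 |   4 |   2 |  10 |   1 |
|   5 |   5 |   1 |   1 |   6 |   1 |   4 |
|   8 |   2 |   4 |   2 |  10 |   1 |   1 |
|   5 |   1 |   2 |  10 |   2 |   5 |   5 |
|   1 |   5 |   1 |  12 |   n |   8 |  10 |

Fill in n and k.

Columns 1 and 7 each multiply to 4800, so every column has product 4800.
Column 5: 2×10×2×6×10×2 = 4800, so the missing entry is 4800 ÷ 4800 = 1.
Column 6: 1×10×1×1×5×8 = 400, so the missing entry is 4800 ÷ 400 = 12.

n = 1, k = 12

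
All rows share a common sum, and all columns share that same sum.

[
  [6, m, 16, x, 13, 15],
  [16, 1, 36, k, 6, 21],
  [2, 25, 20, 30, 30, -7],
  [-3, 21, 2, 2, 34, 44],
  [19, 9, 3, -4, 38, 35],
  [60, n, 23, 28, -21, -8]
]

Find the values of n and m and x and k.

Rows 3 and 4 both sum to 100, so that's the common total.
The known cells in row 2 total 80, leaving 100 − 80 = 20 for the blank.
The known cells in column 4 total 76, leaving 100 − 76 = 24 for the blank.
The known cells in row 1 total 74, leaving 100 − 74 = 26 for the blank.
The known cells in row 6 total 82, leaving 100 − 82 = 18 for the blank.

n = 18, m = 26, x = 24, k = 20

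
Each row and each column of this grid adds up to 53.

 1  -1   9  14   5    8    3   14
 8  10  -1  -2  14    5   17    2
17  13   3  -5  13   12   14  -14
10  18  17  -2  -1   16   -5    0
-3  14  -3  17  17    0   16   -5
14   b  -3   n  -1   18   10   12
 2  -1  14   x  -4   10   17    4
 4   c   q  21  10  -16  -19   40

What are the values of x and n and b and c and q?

The known cells in column 3 total 36, leaving 53 − 36 = 17 for the blank.
The known cells in row 8 total 57, leaving 53 − 57 = -4 for the blank.
The known cells in column 2 total 49, leaving 53 − 49 = 4 for the blank.
The known cells in row 6 total 54, leaving 53 − 54 = -1 for the blank.
The known cells in row 7 total 42, leaving 53 − 42 = 11 for the blank.

x = 11, n = -1, b = 4, c = -4, q = 17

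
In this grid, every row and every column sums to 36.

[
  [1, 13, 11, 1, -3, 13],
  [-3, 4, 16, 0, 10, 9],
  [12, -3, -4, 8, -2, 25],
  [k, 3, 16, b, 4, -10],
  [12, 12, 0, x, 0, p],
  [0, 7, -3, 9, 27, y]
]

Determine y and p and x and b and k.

y = -4, p = 3, x = 9, b = 9, k = 14

The known cells in row 6 total 40, leaving 36 − 40 = -4 for the blank.
The known cells in column 1 total 22, leaving 36 − 22 = 14 for the blank.
The known cells in column 6 total 33, leaving 36 − 33 = 3 for the blank.
The known cells in row 5 total 27, leaving 36 − 27 = 9 for the blank.
The known cells in row 4 total 27, leaving 36 − 27 = 9 for the blank.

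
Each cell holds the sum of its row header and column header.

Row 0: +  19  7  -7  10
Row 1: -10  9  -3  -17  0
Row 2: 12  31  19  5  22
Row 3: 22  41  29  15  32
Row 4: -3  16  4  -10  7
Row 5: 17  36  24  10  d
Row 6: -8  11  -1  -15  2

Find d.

17 + 10 = 27.

27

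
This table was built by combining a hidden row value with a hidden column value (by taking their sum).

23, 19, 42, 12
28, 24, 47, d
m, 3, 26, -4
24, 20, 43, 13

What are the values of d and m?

d = 17, m = 7

The difference between any two rows is the same in every column — this is an addition table with the headers hidden.
Row 2 minus row 1 is 24 − 19 = 5, so its entry in column 4 is 12 + 5 = 17.
Row 3 minus row 1 is 3 − 19 = -16, so its entry in column 1 is 23 + (-16) = 7.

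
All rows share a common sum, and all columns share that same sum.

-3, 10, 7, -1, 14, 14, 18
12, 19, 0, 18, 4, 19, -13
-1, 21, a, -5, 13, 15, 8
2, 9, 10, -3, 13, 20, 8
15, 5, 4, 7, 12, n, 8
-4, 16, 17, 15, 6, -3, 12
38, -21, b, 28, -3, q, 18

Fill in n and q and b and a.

Rows 1 and 2 both sum to 59, so that's the common total.
The known cells in row 5 total 51, leaving 59 − 51 = 8 for the blank.
The known cells in column 6 total 73, leaving 59 − 73 = -14 for the blank.
The known cells in row 7 total 46, leaving 59 − 46 = 13 for the blank.
The known cells in row 3 total 51, leaving 59 − 51 = 8 for the blank.

n = 8, q = -14, b = 13, a = 8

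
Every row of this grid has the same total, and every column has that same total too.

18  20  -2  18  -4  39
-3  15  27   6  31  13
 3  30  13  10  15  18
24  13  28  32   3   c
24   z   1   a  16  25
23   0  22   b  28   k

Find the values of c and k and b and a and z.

Rows 1 and 2 both sum to 89, so that's the common total.
Column 2: 20 + 15 + 30 + 13 + 0 = 78, so its missing entry is 89 − 78 = 11.
Row 5: 24 + 11 + 1 + 16 + 25 = 77, so its missing entry is 89 − 77 = 12.
Column 4: 18 + 6 + 10 + 32 + 12 = 78, so its missing entry is 89 − 78 = 11.
Row 6: 23 + 0 + 22 + 11 + 28 = 84, so its missing entry is 89 − 84 = 5.
Row 4: 24 + 13 + 28 + 32 + 3 = 100, so its missing entry is 89 − 100 = -11.

c = -11, k = 5, b = 11, a = 12, z = 11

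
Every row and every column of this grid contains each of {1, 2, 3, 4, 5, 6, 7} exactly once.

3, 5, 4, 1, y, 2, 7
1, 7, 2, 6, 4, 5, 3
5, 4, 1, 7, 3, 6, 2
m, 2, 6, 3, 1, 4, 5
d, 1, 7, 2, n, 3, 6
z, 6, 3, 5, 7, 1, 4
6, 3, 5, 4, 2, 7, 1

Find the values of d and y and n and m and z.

d = 4, y = 6, n = 5, m = 7, z = 2

For row 1, column 5: row 1 already has {1, 2, 3, 4, 5, 7}; that leaves 6.
At (row 5, col 5): column 5 already has {1, 2, 3, 4, 6, 7}, so the value is 5.
Cell (5,1): row 5 already has {1, 2, 3, 5, 6, 7} → 4.
Cell (4,1): row 4 already has {1, 2, 3, 4, 5, 6} → 7.
At (row 6, col 1): row 6 already has {1, 3, 4, 5, 6, 7}, so the value is 2.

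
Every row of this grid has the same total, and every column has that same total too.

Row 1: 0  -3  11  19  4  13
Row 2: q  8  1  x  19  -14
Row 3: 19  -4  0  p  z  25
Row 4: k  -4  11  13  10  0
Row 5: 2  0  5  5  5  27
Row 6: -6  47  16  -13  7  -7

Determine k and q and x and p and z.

Rows 1 and 5 both sum to 44, so that's the common total.
Column 5 has 4 + 19 + 10 + 5 + 7 = 45; the blank must be 44 − 45 = -1.
Row 4 has -4 + 11 + 13 + 10 + 0 = 30; the blank must be 44 − 30 = 14.
Row 3 has 19 − 4 + 0 − 1 + 25 = 39; the blank must be 44 − 39 = 5.
Column 1 has 0 + 19 + 14 + 2 − 6 = 29; the blank must be 44 − 29 = 15.
Row 2 has 15 + 8 + 1 + 19 − 14 = 29; the blank must be 44 − 29 = 15.

k = 14, q = 15, x = 15, p = 5, z = -1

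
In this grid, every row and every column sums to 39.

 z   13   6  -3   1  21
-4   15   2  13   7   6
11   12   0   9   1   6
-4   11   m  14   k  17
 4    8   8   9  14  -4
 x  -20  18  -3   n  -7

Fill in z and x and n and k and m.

Row 1: 13 + 6 − 3 + 1 + 21 = 38, so its missing entry is 39 − 38 = 1.
Column 1: 1 − 4 + 11 − 4 + 4 = 8, so its missing entry is 39 − 8 = 31.
Row 6: 31 − 20 + 18 − 3 − 7 = 19, so its missing entry is 39 − 19 = 20.
Column 5: 1 + 7 + 1 + 14 + 20 = 43, so its missing entry is 39 − 43 = -4.
Row 4: -4 + 11 + 14 − 4 + 17 = 34, so its missing entry is 39 − 34 = 5.

z = 1, x = 31, n = 20, k = -4, m = 5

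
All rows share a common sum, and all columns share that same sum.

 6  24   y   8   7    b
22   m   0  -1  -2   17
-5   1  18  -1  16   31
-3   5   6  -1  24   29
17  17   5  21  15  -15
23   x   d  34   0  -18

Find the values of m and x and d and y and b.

m = 24, x = -11, d = 32, y = -1, b = 16

Rows 3 and 4 both sum to 60, so that's the common total.
Row 2: 22 + 0 − 1 − 2 + 17 = 36, so its missing entry is 60 − 36 = 24.
Column 2: 24 + 24 + 1 + 5 + 17 = 71, so its missing entry is 60 − 71 = -11.
Column 6: 17 + 31 + 29 − 15 − 18 = 44, so its missing entry is 60 − 44 = 16.
Row 1: 6 + 24 + 8 + 7 + 16 = 61, so its missing entry is 60 − 61 = -1.
Row 6: 23 − 11 + 34 + 0 − 18 = 28, so its missing entry is 60 − 28 = 32.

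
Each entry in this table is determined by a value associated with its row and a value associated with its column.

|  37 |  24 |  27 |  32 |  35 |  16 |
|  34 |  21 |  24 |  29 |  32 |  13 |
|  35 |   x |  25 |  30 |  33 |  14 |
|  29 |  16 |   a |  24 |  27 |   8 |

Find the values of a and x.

The difference between any two rows is the same in every column — this is an addition table with the headers hidden.
Row 4 minus row 1 is 8 − 16 = -8, so its entry in column 3 is 27 + (-8) = 19.
Row 3 minus row 1 is 14 − 16 = -2, so its entry in column 2 is 24 + (-2) = 22.

a = 19, x = 22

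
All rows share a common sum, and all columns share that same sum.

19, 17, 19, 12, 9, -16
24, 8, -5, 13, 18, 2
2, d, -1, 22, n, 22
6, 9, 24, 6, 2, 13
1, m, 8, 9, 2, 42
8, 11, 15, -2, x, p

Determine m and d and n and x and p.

Rows 1 and 2 both sum to 60, so that's the common total.
The known cells in column 6 total 63, leaving 60 − 63 = -3 for the blank.
The known cells in row 6 total 29, leaving 60 − 29 = 31 for the blank.
The known cells in column 5 total 62, leaving 60 − 62 = -2 for the blank.
The known cells in row 3 total 43, leaving 60 − 43 = 17 for the blank.
The known cells in row 5 total 62, leaving 60 − 62 = -2 for the blank.

m = -2, d = 17, n = -2, x = 31, p = -3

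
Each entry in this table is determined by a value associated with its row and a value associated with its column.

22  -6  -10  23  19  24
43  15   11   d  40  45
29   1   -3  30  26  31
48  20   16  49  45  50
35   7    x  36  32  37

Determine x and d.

The difference between any two rows is the same in every column — this is an addition table with the headers hidden.
Row 5 minus row 1 is 35 − 22 = 13, so its entry in column 3 is -10 + 13 = 3.
Row 2 minus row 1 is 43 − 22 = 21, so its entry in column 4 is 23 + 21 = 44.

x = 3, d = 44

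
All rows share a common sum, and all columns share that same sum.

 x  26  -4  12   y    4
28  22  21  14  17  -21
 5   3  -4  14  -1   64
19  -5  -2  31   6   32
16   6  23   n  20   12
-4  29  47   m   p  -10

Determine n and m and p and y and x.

Rows 2 and 3 both sum to 81, so that's the common total.
The known cells in column 1 total 64, leaving 81 − 64 = 17 for the blank.
The known cells in row 1 total 55, leaving 81 − 55 = 26 for the blank.
The known cells in row 5 total 77, leaving 81 − 77 = 4 for the blank.
The known cells in column 5 total 68, leaving 81 − 68 = 13 for the blank.
The known cells in row 6 total 75, leaving 81 − 75 = 6 for the blank.

n = 4, m = 6, p = 13, y = 26, x = 17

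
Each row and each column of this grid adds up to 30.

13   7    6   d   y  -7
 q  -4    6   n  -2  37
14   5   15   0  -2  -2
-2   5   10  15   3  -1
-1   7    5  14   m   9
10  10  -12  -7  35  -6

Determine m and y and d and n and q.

m = -4, y = 0, d = 11, n = -3, q = -4

Row 5 has -1 + 7 + 5 + 14 + 9 = 34; the blank must be 30 − 34 = -4.
Column 5 has -2 − 2 + 3 − 4 + 35 = 30; the blank must be 30 − 30 = 0.
Row 1 has 13 + 7 + 6 + 0 − 7 = 19; the blank must be 30 − 19 = 11.
Column 1 has 13 + 14 − 2 − 1 + 10 = 34; the blank must be 30 − 34 = -4.
Row 2 has -4 − 4 + 6 − 2 + 37 = 33; the blank must be 30 − 33 = -3.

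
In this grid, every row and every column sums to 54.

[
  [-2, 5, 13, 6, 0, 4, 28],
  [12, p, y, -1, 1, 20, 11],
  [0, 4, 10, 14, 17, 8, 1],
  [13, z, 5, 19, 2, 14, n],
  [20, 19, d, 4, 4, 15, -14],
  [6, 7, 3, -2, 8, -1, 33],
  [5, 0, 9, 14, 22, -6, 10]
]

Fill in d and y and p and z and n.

Row 5 has 20 + 19 + 4 + 4 + 15 − 14 = 48; the blank must be 54 − 48 = 6.
Column 3 has 13 + 10 + 5 + 6 + 3 + 9 = 46; the blank must be 54 − 46 = 8.
Row 2 has 12 + 8 − 1 + 1 + 20 + 11 = 51; the blank must be 54 − 51 = 3.
Column 2 has 5 + 3 + 4 + 19 + 7 + 0 = 38; the blank must be 54 − 38 = 16.
Row 4 has 13 + 16 + 5 + 19 + 2 + 14 = 69; the blank must be 54 − 69 = -15.

d = 6, y = 8, p = 3, z = 16, n = -15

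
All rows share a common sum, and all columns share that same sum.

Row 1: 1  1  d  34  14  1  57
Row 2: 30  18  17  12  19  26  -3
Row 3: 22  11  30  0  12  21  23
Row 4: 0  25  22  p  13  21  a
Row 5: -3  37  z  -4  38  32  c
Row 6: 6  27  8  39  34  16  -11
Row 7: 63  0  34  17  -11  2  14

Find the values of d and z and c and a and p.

d = 11, z = -3, c = 22, a = 17, p = 21

Rows 2 and 3 both sum to 119, so that's the common total.
Row 1 has 1 + 1 + 34 + 14 + 1 + 57 = 108; the blank must be 119 − 108 = 11.
Column 3 has 11 + 17 + 30 + 22 + 8 + 34 = 122; the blank must be 119 − 122 = -3.
Row 5 has -3 + 37 − 3 − 4 + 38 + 32 = 97; the blank must be 119 − 97 = 22.
Column 4 has 34 + 12 + 0 − 4 + 39 + 17 = 98; the blank must be 119 − 98 = 21.
Row 4 has 0 + 25 + 22 + 21 + 13 + 21 = 102; the blank must be 119 − 102 = 17.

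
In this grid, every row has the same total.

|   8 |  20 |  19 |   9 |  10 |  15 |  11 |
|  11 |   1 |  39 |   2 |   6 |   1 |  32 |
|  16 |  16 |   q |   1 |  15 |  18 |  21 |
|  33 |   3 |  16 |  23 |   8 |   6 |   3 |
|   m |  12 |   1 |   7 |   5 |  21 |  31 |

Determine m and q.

m = 15, q = 5

The complete rows each total 92.
Row 5 is missing 92 − 77 = 15 (since 12 + 1 + 7 + 5 + 21 + 31 = 77).
Row 3 is missing 92 − 87 = 5 (since 16 + 16 + 1 + 15 + 18 + 21 = 87).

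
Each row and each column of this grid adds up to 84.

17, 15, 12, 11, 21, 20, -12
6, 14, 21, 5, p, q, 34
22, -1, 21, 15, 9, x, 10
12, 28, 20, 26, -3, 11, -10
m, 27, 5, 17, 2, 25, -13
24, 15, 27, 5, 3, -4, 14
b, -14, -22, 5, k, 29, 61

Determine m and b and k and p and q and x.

m = 21, b = -18, k = 43, p = 9, q = -5, x = 8

Row 5: 27 + 5 + 17 + 2 + 25 − 13 = 63, so its missing entry is 84 − 63 = 21.
Column 1: 17 + 6 + 22 + 12 + 21 + 24 = 102, so its missing entry is 84 − 102 = -18.
Row 7: -18 − 14 − 22 + 5 + 29 + 61 = 41, so its missing entry is 84 − 41 = 43.
Column 5: 21 + 9 − 3 + 2 + 3 + 43 = 75, so its missing entry is 84 − 75 = 9.
Row 2: 6 + 14 + 21 + 5 + 9 + 34 = 89, so its missing entry is 84 − 89 = -5.
Row 3: 22 − 1 + 21 + 15 + 9 + 10 = 76, so its missing entry is 84 − 76 = 8.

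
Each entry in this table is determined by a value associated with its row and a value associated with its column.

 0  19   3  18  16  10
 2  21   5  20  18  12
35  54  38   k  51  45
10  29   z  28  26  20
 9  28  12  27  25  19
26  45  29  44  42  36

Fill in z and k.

The difference between any two rows is the same in every column — this is an addition table with the headers hidden.
Row 4 minus row 1 is 29 − 19 = 10, so its entry in column 3 is 3 + 10 = 13.
Row 3 minus row 1 is 54 − 19 = 35, so its entry in column 4 is 18 + 35 = 53.

z = 13, k = 53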